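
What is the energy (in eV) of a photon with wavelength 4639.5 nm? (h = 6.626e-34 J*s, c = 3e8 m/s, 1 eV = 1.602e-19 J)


E = hc/lambda = 6.626e-34 * 3e8 / 4.640e-06 = 4.285e-20 J = 0.2674 eV

0.2674 eV


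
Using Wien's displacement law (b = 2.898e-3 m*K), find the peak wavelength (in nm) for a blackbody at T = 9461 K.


lam_max = b / T = 2.898e-3 / 9461 = 3.063e-07 m = 306.3101 nm

306.3101 nm


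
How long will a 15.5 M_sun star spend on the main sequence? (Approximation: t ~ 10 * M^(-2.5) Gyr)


t = 10 * M^(-2.5) = 10 * 15.5^(-2.5) = 0.0106

0.0106 Gyr


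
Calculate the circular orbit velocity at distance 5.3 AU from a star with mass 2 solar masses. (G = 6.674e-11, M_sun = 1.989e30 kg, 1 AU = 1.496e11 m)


v = sqrt(GM/r) = sqrt(6.674e-11 * 3.978e+30 / 7.929e+11) = 18298.7641

18298.7641 m/s


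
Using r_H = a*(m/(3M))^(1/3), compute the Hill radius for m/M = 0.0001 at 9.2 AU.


r_H = a * (m/3M)^(1/3) = 9.2 * (0.0001/3)^(1/3) = 0.2961

0.2961 AU


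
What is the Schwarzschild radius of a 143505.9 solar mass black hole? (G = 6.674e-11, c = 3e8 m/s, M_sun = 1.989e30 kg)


M = 143505.9 * 1.989e30 kg = 2.854332351e+35 kg. rs = 2GM/c^2 = 2 * 6.674e-11 * 2.854332351e+35 / (3e8)^2 = 4.233e+08

4.233e+08 m


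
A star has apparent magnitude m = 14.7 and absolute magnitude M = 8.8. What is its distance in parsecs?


d = 10^((m - M + 5)/5) = 10^((14.7 - 8.8 + 5)/5) = 151.3561

151.3561 pc


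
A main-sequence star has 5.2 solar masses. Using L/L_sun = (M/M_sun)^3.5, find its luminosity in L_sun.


L/L_sun = (M/M_sun)^3.5 = 5.2^3.5 = 320.6356

320.6356 L_sun


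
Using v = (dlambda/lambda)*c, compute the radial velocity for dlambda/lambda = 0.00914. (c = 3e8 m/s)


v = (dlambda/lambda) * c = 0.00914 * 3e8 = 2.742e+06

2.742e+06 m/s


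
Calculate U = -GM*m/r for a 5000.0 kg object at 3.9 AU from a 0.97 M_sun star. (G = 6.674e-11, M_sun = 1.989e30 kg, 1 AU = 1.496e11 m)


M = 0.97 * 1.989e30 kg = 1.92933e+30 kg; r = 3.9 AU * 1.496e11 m/AU = 5.8344e+11 m. U = -GM*m/r = -(6.674e-11 * 1.92933e+30 * 5000.0) / 5.8344e+11 = -1.103e+12

-1.103e+12 J


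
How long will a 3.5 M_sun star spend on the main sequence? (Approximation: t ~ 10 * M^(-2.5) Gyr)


t = 10 * M^(-2.5) = 10 * 3.5^(-2.5) = 0.4363

0.4363 Gyr


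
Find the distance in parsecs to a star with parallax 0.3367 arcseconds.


d = 1/p = 1/0.3367 = 2.97

2.97 pc


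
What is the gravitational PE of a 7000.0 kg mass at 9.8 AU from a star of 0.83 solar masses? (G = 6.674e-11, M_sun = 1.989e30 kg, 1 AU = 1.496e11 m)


M = 0.83 * 1.989e30 kg = 1.65087e+30 kg; r = 9.8 AU * 1.496e11 m/AU = 1.46608e+12 m. U = -GM*m/r = -(6.674e-11 * 1.65087e+30 * 7000.0) / 1.46608e+12 = -5.261e+11

-5.261e+11 J


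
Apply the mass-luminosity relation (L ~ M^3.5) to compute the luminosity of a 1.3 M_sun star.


L/L_sun = (M/M_sun)^3.5 = 1.3^3.5 = 2.505

2.505 L_sun


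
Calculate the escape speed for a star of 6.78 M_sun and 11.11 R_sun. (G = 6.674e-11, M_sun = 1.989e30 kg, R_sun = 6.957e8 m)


M = 6.78 * 1.989e30 kg = 1.348542e+31 kg; R = 11.11 * 6.957e8 m = 7.729227e+09 m. v_esc = sqrt(2GM/R) = sqrt(2 * 6.674e-11 * 1.348542e+31 / 7.729227e+09) = 482583.3194

482583.3194 m/s


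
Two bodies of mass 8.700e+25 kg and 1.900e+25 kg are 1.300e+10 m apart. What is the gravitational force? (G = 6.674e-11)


F = G*m1*m2/r^2 = 6.674e-11 * 8.700e+25 * 1.900e+25 / (1.300e+10)^2 = 6.674e-11 * 1.653e+51 / 1.690e+20 = 6.528e+20

6.528e+20 N


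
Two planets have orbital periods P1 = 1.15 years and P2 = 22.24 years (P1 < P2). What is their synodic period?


1/P_syn = |1/P1 - 1/P2| = |1/1.15 - 1/22.24| => P_syn = 1.2127

1.2127 years


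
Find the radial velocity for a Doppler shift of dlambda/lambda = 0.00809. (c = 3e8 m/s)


v = (dlambda/lambda) * c = 0.00809 * 3e8 = 2.427e+06

2.427e+06 m/s


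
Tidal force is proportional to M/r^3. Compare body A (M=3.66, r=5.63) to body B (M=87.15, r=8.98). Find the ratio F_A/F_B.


Ratio = (M1/r1^3) / (M2/r2^3) = (3.66/5.63^3) / (87.15/8.98^3) = 0.1704

0.1704


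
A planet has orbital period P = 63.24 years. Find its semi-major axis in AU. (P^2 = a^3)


a = P^(2/3) = 63.24^(2/3) = 15.8731

15.8731 AU


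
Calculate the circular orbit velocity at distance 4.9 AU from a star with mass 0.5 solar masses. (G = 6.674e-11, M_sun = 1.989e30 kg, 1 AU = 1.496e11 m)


v = sqrt(GM/r) = sqrt(6.674e-11 * 9.945e+29 / 7.330e+11) = 9515.501

9515.501 m/s


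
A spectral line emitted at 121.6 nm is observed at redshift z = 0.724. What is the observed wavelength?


lam_obs = lam_emit * (1 + z) = 121.6 * (1 + 0.724) = 209.6384

209.6384 nm


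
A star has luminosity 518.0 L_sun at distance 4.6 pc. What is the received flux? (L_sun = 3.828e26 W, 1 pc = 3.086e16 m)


F = L / (4*pi*d^2) = 1.983e+29 / (4*pi*(1.420e+17)^2) = 7.830e-07

7.830e-07 W/m^2


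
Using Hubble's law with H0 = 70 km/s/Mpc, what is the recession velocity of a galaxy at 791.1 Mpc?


v = H0 * d = 70 * 791.1 = 55377.0

55377.0 km/s


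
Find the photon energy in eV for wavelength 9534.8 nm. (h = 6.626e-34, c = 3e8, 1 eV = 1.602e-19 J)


E = hc/lambda = 6.626e-34 * 3e8 / 9.535e-06 = 2.085e-20 J = 0.1301 eV

0.1301 eV


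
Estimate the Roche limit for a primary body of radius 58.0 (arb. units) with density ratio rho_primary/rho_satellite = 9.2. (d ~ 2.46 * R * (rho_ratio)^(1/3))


d_Roche = 2.46 * 58.0 * 9.2^(1/3) = 298.9687

298.9687


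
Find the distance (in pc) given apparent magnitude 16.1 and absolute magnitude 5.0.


d = 10^((m - M + 5)/5) = 10^((16.1 - 5.0 + 5)/5) = 1659.5869

1659.5869 pc


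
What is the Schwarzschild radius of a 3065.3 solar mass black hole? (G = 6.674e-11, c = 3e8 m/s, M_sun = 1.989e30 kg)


M = 3065.3 * 1.989e30 kg = 6.0968817e+33 kg. rs = 2GM/c^2 = 2 * 6.674e-11 * 6.0968817e+33 / (3e8)^2 = 9.042e+06

9.042e+06 m


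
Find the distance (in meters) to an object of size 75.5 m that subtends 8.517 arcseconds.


D = size / theta_rad, theta_rad = 8.517 * pi/(180*3600) = 4.129e-05, D = 1.828e+06

1.828e+06 m


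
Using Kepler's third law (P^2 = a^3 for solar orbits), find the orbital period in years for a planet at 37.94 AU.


P = a^(3/2) = 37.94^1.5 = 233.6932

233.6932 years


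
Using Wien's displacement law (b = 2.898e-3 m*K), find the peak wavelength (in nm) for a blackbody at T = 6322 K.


lam_max = b / T = 2.898e-3 / 6322 = 4.584e-07 m = 458.3992 nm

458.3992 nm


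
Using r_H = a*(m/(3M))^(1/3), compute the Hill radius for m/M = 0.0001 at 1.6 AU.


r_H = a * (m/3M)^(1/3) = 1.6 * (0.0001/3)^(1/3) = 0.0515

0.0515 AU


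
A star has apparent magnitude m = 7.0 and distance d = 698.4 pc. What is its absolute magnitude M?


M = m - 5*log10(d) + 5 = 7.0 - 5*log10(698.4) + 5 = -2.2205

-2.2205


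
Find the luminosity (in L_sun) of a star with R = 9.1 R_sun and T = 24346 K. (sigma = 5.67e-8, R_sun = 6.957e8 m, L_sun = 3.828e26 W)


R = 9.1 * 6.957e8 m = 6.33087e+09 m. L = 4*pi*R^2*sigma*T^4 = 4*pi*(6.33087e+09)^2 * 5.67e-8 * 24346^4 = 1.003298551e+31 W. L/L_sun = 1.003298551e+31 / 3.828e26 = 26209.471

26209.471 L_sun


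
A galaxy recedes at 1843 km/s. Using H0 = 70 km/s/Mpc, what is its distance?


d = v / H0 = 1843 / 70 = 26.3286

26.3286 Mpc


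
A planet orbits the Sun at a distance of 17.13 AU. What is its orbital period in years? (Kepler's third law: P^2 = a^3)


P = a^(3/2) = 17.13^1.5 = 70.8983

70.8983 years


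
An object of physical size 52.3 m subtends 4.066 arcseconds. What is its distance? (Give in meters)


D = size / theta_rad, theta_rad = 4.066 * pi/(180*3600) = 1.971e-05, D = 2.653e+06

2.653e+06 m


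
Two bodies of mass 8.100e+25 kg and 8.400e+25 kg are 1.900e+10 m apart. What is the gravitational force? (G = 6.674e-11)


F = G*m1*m2/r^2 = 6.674e-11 * 8.100e+25 * 8.400e+25 / (1.900e+10)^2 = 6.674e-11 * 6.804e+51 / 3.610e+20 = 1.258e+21

1.258e+21 N


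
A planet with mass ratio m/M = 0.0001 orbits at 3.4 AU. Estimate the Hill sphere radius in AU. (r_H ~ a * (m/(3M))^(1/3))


r_H = a * (m/3M)^(1/3) = 3.4 * (0.0001/3)^(1/3) = 0.1094

0.1094 AU


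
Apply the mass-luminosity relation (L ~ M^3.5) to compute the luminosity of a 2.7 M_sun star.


L/L_sun = (M/M_sun)^3.5 = 2.7^3.5 = 32.3425

32.3425 L_sun


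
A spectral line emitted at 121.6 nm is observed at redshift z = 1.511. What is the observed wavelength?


lam_obs = lam_emit * (1 + z) = 121.6 * (1 + 1.511) = 305.3376

305.3376 nm


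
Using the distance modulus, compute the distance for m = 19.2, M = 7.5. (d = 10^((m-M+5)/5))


d = 10^((m - M + 5)/5) = 10^((19.2 - 7.5 + 5)/5) = 2187.7616

2187.7616 pc


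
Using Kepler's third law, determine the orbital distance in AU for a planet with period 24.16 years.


a = P^(2/3) = 24.16^(2/3) = 8.3573

8.3573 AU


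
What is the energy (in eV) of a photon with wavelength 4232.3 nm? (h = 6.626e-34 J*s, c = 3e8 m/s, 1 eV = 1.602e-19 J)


E = hc/lambda = 6.626e-34 * 3e8 / 4.232e-06 = 4.697e-20 J = 0.2932 eV

0.2932 eV


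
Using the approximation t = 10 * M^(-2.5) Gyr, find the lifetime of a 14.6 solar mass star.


t = 10 * M^(-2.5) = 10 * 14.6^(-2.5) = 0.0123

0.0123 Gyr


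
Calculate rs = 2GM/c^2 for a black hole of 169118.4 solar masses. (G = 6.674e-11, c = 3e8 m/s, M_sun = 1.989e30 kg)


M = 169118.4 * 1.989e30 kg = 3.363764976e+35 kg. rs = 2GM/c^2 = 2 * 6.674e-11 * 3.363764976e+35 / (3e8)^2 = 4.989e+08

4.989e+08 m


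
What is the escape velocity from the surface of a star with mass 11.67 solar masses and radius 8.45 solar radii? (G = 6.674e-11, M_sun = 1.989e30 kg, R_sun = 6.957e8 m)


M = 11.67 * 1.989e30 kg = 2.321163e+31 kg; R = 8.45 * 6.957e8 m = 5.878665e+09 m. v_esc = sqrt(2GM/R) = sqrt(2 * 6.674e-11 * 2.321163e+31 / 5.878665e+09) = 725974.8279

725974.8279 m/s


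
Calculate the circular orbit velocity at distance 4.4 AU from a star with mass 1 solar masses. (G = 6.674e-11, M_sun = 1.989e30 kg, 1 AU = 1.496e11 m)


v = sqrt(GM/r) = sqrt(6.674e-11 * 1.989e+30 / 6.582e+11) = 14200.9814

14200.9814 m/s


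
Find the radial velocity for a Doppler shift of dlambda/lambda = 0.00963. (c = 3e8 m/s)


v = (dlambda/lambda) * c = 0.00963 * 3e8 = 2.889e+06

2.889e+06 m/s


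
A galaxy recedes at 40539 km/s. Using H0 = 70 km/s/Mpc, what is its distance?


d = v / H0 = 40539 / 70 = 579.1286

579.1286 Mpc


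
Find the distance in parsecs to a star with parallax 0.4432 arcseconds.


d = 1/p = 1/0.4432 = 2.2563

2.2563 pc


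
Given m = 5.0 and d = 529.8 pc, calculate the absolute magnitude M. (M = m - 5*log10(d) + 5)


M = m - 5*log10(d) + 5 = 5.0 - 5*log10(529.8) + 5 = -3.6206

-3.6206


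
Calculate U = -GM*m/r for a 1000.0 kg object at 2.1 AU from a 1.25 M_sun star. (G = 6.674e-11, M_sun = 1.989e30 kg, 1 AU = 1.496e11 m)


M = 1.25 * 1.989e30 kg = 2.48625e+30 kg; r = 2.1 AU * 1.496e11 m/AU = 3.1416e+11 m. U = -GM*m/r = -(6.674e-11 * 2.48625e+30 * 1000.0) / 3.1416e+11 = -5.282e+11

-5.282e+11 J


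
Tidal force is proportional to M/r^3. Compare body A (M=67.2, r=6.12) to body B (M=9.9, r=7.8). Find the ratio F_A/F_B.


Ratio = (M1/r1^3) / (M2/r2^3) = (67.2/6.12^3) / (9.9/7.8^3) = 14.0528

14.0528


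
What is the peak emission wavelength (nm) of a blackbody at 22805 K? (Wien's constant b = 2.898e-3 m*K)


lam_max = b / T = 2.898e-3 / 22805 = 1.271e-07 m = 127.0774 nm

127.0774 nm


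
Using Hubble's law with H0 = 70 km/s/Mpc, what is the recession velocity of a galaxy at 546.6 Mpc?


v = H0 * d = 70 * 546.6 = 38262.0

38262.0 km/s


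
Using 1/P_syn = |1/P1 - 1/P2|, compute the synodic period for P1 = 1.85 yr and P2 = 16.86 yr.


1/P_syn = |1/P1 - 1/P2| = |1/1.85 - 1/16.86| => P_syn = 2.078

2.078 years


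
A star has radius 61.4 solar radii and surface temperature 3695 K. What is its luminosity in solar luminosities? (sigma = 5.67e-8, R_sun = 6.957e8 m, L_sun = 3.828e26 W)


R = 61.4 * 6.957e8 m = 4.271598e+10 m. L = 4*pi*R^2*sigma*T^4 = 4*pi*(4.271598e+10)^2 * 5.67e-8 * 3695^4 = 2.423435374e+29 W. L/L_sun = 2.423435374e+29 / 3.828e26 = 633.0813

633.0813 L_sun


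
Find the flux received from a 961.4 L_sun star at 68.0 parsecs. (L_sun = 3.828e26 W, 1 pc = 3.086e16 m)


F = L / (4*pi*d^2) = 3.680e+29 / (4*pi*(2.098e+18)^2) = 6.651e-09

6.651e-09 W/m^2


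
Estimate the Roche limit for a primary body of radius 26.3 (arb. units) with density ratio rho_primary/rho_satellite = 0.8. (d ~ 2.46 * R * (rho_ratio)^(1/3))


d_Roche = 2.46 * 26.3 * 0.8^(1/3) = 60.0603

60.0603


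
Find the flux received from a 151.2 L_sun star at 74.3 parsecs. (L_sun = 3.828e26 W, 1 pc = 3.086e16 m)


F = L / (4*pi*d^2) = 5.788e+28 / (4*pi*(2.293e+18)^2) = 8.761e-10

8.761e-10 W/m^2


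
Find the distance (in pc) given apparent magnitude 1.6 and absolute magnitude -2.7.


d = 10^((m - M + 5)/5) = 10^((1.6 - -2.7 + 5)/5) = 72.4436

72.4436 pc


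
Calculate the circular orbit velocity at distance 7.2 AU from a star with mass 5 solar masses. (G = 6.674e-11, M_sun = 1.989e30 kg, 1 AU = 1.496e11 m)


v = sqrt(GM/r) = sqrt(6.674e-11 * 9.945e+30 / 1.077e+12) = 24823.5249

24823.5249 m/s


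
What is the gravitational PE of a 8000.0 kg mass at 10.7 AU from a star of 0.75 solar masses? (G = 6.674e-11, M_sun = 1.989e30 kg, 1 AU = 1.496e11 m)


M = 0.75 * 1.989e30 kg = 1.49175e+30 kg; r = 10.7 AU * 1.496e11 m/AU = 1.60072e+12 m. U = -GM*m/r = -(6.674e-11 * 1.49175e+30 * 8000.0) / 1.60072e+12 = -4.976e+11

-4.976e+11 J


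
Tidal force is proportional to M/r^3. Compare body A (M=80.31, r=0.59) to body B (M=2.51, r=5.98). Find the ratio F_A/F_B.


Ratio = (M1/r1^3) / (M2/r2^3) = (80.31/0.59^3) / (2.51/5.98^3) = 33315.2765

33315.2765


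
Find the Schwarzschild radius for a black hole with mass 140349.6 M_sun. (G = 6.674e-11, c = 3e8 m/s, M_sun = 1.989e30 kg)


M = 140349.6 * 1.989e30 kg = 2.791553544e+35 kg. rs = 2GM/c^2 = 2 * 6.674e-11 * 2.791553544e+35 / (3e8)^2 = 4.140e+08

4.140e+08 m


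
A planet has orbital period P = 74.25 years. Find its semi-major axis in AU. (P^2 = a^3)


a = P^(2/3) = 74.25^(2/3) = 17.6657

17.6657 AU


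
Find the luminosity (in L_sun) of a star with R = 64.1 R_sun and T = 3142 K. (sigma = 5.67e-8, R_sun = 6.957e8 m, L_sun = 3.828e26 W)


R = 64.1 * 6.957e8 m = 4.459437e+10 m. L = 4*pi*R^2*sigma*T^4 = 4*pi*(4.459437e+10)^2 * 5.67e-8 * 3142^4 = 1.380949228e+29 W. L/L_sun = 1.380949228e+29 / 3.828e26 = 360.7495

360.7495 L_sun


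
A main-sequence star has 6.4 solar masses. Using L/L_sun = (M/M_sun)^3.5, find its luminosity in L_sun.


L/L_sun = (M/M_sun)^3.5 = 6.4^3.5 = 663.1777

663.1777 L_sun


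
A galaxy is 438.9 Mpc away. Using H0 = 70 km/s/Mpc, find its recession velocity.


v = H0 * d = 70 * 438.9 = 30723.0

30723.0 km/s


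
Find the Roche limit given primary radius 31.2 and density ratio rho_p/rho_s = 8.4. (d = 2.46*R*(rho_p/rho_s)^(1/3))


d_Roche = 2.46 * 31.2 * 8.4^(1/3) = 156.0209

156.0209


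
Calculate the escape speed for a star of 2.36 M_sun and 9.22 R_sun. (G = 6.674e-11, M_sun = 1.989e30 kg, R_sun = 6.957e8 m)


M = 2.36 * 1.989e30 kg = 4.69404e+30 kg; R = 9.22 * 6.957e8 m = 6.414354e+09 m. v_esc = sqrt(2GM/R) = sqrt(2 * 6.674e-11 * 4.69404e+30 / 6.414354e+09) = 312539.5841

312539.5841 m/s


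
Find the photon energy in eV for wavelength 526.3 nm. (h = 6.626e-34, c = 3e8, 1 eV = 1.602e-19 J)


E = hc/lambda = 6.626e-34 * 3e8 / 5.263e-07 = 3.777e-19 J = 2.3576 eV

2.3576 eV


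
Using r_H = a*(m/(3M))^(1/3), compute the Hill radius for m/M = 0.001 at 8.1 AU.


r_H = a * (m/3M)^(1/3) = 8.1 * (0.001/3)^(1/3) = 0.5616

0.5616 AU


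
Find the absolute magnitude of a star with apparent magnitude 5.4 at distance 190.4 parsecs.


M = m - 5*log10(d) + 5 = 5.4 - 5*log10(190.4) + 5 = -0.9983

-0.9983


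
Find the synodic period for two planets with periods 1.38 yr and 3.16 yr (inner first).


1/P_syn = |1/P1 - 1/P2| = |1/1.38 - 1/3.16| => P_syn = 2.4499

2.4499 years


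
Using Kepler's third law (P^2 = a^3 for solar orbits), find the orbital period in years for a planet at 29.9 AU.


P = a^(3/2) = 29.9^1.5 = 163.4959

163.4959 years


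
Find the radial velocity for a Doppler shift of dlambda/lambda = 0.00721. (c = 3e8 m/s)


v = (dlambda/lambda) * c = 0.00721 * 3e8 = 2.163e+06

2.163e+06 m/s


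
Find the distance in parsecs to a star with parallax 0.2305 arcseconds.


d = 1/p = 1/0.2305 = 4.3384

4.3384 pc


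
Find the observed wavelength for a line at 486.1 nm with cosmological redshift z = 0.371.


lam_obs = lam_emit * (1 + z) = 486.1 * (1 + 0.371) = 666.4431

666.4431 nm


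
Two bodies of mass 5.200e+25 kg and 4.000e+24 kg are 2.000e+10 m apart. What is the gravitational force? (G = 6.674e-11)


F = G*m1*m2/r^2 = 6.674e-11 * 5.200e+25 * 4.000e+24 / (2.000e+10)^2 = 6.674e-11 * 2.080e+50 / 4.000e+20 = 3.470e+19

3.470e+19 N


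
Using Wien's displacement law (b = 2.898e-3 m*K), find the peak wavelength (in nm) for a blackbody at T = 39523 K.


lam_max = b / T = 2.898e-3 / 39523 = 7.332e-08 m = 73.3244 nm

73.3244 nm


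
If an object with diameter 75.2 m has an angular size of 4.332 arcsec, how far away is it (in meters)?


D = size / theta_rad, theta_rad = 4.332 * pi/(180*3600) = 2.100e-05, D = 3.581e+06

3.581e+06 m


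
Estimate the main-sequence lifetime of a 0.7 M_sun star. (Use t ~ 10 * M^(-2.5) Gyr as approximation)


t = 10 * M^(-2.5) = 10 * 0.7^(-2.5) = 24.3924

24.3924 Gyr


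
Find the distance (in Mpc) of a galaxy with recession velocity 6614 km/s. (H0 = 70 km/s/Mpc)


d = v / H0 = 6614 / 70 = 94.4857

94.4857 Mpc


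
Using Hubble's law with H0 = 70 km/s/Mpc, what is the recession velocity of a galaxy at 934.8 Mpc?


v = H0 * d = 70 * 934.8 = 65436.0

65436.0 km/s


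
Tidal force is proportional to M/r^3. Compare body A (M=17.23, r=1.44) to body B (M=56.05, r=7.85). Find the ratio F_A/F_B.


Ratio = (M1/r1^3) / (M2/r2^3) = (17.23/1.44^3) / (56.05/7.85^3) = 49.8002

49.8002


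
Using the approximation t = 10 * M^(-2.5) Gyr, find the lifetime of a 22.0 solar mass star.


t = 10 * M^(-2.5) = 10 * 22.0^(-2.5) = 0.0044

0.0044 Gyr


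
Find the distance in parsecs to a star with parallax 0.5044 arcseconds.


d = 1/p = 1/0.5044 = 1.9826

1.9826 pc


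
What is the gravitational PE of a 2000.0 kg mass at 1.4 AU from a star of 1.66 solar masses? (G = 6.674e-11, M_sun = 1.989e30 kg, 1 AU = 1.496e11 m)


M = 1.66 * 1.989e30 kg = 3.30174e+30 kg; r = 1.4 AU * 1.496e11 m/AU = 2.0944e+11 m. U = -GM*m/r = -(6.674e-11 * 3.30174e+30 * 2000.0) / 2.0944e+11 = -2.104e+12

-2.104e+12 J


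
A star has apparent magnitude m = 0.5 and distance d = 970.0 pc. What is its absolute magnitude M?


M = m - 5*log10(d) + 5 = 0.5 - 5*log10(970.0) + 5 = -9.4339

-9.4339


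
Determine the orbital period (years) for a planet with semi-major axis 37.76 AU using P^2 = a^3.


P = a^(3/2) = 37.76^1.5 = 232.0321

232.0321 years


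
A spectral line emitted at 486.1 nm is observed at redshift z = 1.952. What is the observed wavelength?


lam_obs = lam_emit * (1 + z) = 486.1 * (1 + 1.952) = 1434.9672

1434.9672 nm


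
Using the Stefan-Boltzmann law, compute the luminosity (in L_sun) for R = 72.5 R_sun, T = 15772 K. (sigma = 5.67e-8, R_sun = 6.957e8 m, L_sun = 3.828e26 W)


R = 72.5 * 6.957e8 m = 5.043825e+10 m. L = 4*pi*R^2*sigma*T^4 = 4*pi*(5.043825e+10)^2 * 5.67e-8 * 15772^4 = 1.121656859e+32 W. L/L_sun = 1.121656859e+32 / 3.828e26 = 293013.8085

293013.8085 L_sun


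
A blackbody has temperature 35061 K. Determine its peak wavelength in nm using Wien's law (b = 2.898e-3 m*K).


lam_max = b / T = 2.898e-3 / 35061 = 8.266e-08 m = 82.6559 nm

82.6559 nm


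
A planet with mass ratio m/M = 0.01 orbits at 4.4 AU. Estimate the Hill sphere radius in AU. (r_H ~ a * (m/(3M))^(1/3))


r_H = a * (m/3M)^(1/3) = 4.4 * (0.01/3)^(1/3) = 0.6573

0.6573 AU


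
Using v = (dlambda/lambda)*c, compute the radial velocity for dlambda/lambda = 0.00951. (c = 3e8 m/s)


v = (dlambda/lambda) * c = 0.00951 * 3e8 = 2.853e+06

2.853e+06 m/s


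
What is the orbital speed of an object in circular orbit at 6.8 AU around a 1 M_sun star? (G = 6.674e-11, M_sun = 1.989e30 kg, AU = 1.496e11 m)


v = sqrt(GM/r) = sqrt(6.674e-11 * 1.989e+30 / 1.017e+12) = 11423.2647

11423.2647 m/s


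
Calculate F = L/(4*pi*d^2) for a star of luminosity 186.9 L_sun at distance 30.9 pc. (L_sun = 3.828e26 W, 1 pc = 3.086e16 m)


F = L / (4*pi*d^2) = 7.155e+28 / (4*pi*(9.536e+17)^2) = 6.261e-09

6.261e-09 W/m^2


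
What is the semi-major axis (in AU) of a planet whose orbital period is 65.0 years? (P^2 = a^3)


a = P^(2/3) = 65.0^(2/3) = 16.1662

16.1662 AU


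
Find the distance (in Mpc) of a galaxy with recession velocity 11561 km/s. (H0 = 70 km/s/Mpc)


d = v / H0 = 11561 / 70 = 165.1571

165.1571 Mpc


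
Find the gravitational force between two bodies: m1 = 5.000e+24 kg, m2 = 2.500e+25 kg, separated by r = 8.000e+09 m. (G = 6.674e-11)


F = G*m1*m2/r^2 = 6.674e-11 * 5.000e+24 * 2.500e+25 / (8.000e+09)^2 = 6.674e-11 * 1.250e+50 / 6.400e+19 = 1.304e+20

1.304e+20 N


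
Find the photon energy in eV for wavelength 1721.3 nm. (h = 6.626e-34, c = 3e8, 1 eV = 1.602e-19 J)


E = hc/lambda = 6.626e-34 * 3e8 / 1.721e-06 = 1.155e-19 J = 0.7209 eV

0.7209 eV


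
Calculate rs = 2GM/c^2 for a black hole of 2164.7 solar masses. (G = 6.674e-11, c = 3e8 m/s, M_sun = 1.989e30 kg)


M = 2164.7 * 1.989e30 kg = 4.3055883e+33 kg. rs = 2GM/c^2 = 2 * 6.674e-11 * 4.3055883e+33 / (3e8)^2 = 6.386e+06

6.386e+06 m


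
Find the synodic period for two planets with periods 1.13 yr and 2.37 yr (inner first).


1/P_syn = |1/P1 - 1/P2| = |1/1.13 - 1/2.37| => P_syn = 2.1598

2.1598 years


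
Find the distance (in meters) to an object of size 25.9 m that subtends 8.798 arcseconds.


D = size / theta_rad, theta_rad = 8.798 * pi/(180*3600) = 4.265e-05, D = 607212.8304

607212.8304 m


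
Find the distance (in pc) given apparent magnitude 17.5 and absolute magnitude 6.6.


d = 10^((m - M + 5)/5) = 10^((17.5 - 6.6 + 5)/5) = 1513.5612

1513.5612 pc


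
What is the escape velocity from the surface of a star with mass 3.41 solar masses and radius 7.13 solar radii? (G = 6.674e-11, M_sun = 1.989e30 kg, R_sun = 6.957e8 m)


M = 3.41 * 1.989e30 kg = 6.78249e+30 kg; R = 7.13 * 6.957e8 m = 4.960341e+09 m. v_esc = sqrt(2GM/R) = sqrt(2 * 6.674e-11 * 6.78249e+30 / 4.960341e+09) = 427215.4137

427215.4137 m/s


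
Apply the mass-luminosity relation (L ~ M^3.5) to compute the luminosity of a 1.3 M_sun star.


L/L_sun = (M/M_sun)^3.5 = 1.3^3.5 = 2.505

2.505 L_sun


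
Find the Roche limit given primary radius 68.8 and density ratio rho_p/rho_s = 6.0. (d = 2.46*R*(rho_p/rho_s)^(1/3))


d_Roche = 2.46 * 68.8 * 6.0^(1/3) = 307.544

307.544


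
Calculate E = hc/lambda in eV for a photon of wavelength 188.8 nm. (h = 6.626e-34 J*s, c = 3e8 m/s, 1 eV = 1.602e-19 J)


E = hc/lambda = 6.626e-34 * 3e8 / 1.888e-07 = 1.053e-18 J = 6.5722 eV

6.5722 eV


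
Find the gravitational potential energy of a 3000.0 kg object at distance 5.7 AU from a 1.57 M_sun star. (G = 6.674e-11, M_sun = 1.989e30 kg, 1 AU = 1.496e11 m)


M = 1.57 * 1.989e30 kg = 3.12273e+30 kg; r = 5.7 AU * 1.496e11 m/AU = 8.5272e+11 m. U = -GM*m/r = -(6.674e-11 * 3.12273e+30 * 3000.0) / 8.5272e+11 = -7.332e+11

-7.332e+11 J


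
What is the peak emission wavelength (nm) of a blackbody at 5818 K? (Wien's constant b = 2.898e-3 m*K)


lam_max = b / T = 2.898e-3 / 5818 = 4.981e-07 m = 498.1093 nm

498.1093 nm


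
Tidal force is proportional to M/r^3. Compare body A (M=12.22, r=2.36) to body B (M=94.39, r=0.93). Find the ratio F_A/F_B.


Ratio = (M1/r1^3) / (M2/r2^3) = (12.22/2.36^3) / (94.39/0.93^3) = 0.0079

0.0079


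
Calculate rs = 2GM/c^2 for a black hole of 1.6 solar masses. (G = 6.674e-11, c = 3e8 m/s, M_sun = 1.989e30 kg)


M = 1.6 * 1.989e30 kg = 3.1824e+30 kg. rs = 2GM/c^2 = 2 * 6.674e-11 * 3.1824e+30 / (3e8)^2 = 4719.8528

4719.8528 m


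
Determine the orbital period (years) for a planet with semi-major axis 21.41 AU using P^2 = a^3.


P = a^(3/2) = 21.41^1.5 = 99.0661

99.0661 years


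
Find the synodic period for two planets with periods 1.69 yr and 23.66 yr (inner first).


1/P_syn = |1/P1 - 1/P2| = |1/1.69 - 1/23.66| => P_syn = 1.82

1.82 years


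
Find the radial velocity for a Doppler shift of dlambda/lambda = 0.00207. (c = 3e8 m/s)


v = (dlambda/lambda) * c = 0.00207 * 3e8 = 621000.0

621000.0 m/s


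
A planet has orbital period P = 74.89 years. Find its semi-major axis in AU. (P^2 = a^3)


a = P^(2/3) = 74.89^(2/3) = 17.7671

17.7671 AU


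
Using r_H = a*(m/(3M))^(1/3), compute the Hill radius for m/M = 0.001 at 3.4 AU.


r_H = a * (m/3M)^(1/3) = 3.4 * (0.001/3)^(1/3) = 0.2357

0.2357 AU


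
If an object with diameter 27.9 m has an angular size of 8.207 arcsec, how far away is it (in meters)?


D = size / theta_rad, theta_rad = 8.207 * pi/(180*3600) = 3.979e-05, D = 701204.8366

701204.8366 m


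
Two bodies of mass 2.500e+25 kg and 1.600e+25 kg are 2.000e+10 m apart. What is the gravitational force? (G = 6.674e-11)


F = G*m1*m2/r^2 = 6.674e-11 * 2.500e+25 * 1.600e+25 / (2.000e+10)^2 = 6.674e-11 * 4.000e+50 / 4.000e+20 = 6.674e+19

6.674e+19 N


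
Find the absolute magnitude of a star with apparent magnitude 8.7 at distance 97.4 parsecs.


M = m - 5*log10(d) + 5 = 8.7 - 5*log10(97.4) + 5 = 3.7572

3.7572


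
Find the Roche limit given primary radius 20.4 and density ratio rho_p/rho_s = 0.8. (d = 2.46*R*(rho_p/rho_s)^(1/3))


d_Roche = 2.46 * 20.4 * 0.8^(1/3) = 46.5867

46.5867


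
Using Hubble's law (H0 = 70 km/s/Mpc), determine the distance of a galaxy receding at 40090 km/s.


d = v / H0 = 40090 / 70 = 572.7143

572.7143 Mpc


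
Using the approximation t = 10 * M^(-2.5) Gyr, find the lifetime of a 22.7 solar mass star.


t = 10 * M^(-2.5) = 10 * 22.7^(-2.5) = 0.0041

0.0041 Gyr


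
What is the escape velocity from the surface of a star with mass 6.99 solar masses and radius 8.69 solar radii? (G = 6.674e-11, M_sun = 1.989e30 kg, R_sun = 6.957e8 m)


M = 6.99 * 1.989e30 kg = 1.390311e+31 kg; R = 8.69 * 6.957e8 m = 6.045633e+09 m. v_esc = sqrt(2GM/R) = sqrt(2 * 6.674e-11 * 1.390311e+31 / 6.045633e+09) = 554042.6381

554042.6381 m/s


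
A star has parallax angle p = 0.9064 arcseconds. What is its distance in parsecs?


d = 1/p = 1/0.9064 = 1.1033

1.1033 pc


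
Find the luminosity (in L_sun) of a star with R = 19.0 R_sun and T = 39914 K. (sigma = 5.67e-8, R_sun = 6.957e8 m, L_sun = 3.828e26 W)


R = 19.0 * 6.957e8 m = 1.32183e+10 m. L = 4*pi*R^2*sigma*T^4 = 4*pi*(1.32183e+10)^2 * 5.67e-8 * 39914^4 = 3.159694859e+32 W. L/L_sun = 3.159694859e+32 / 3.828e26 = 825416.6297

825416.6297 L_sun


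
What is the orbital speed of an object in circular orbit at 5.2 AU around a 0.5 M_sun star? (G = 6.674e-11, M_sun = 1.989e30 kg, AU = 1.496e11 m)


v = sqrt(GM/r) = sqrt(6.674e-11 * 9.945e+29 / 7.779e+11) = 9236.938

9236.938 m/s


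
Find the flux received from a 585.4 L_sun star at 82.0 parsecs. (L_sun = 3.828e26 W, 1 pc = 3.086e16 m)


F = L / (4*pi*d^2) = 2.241e+29 / (4*pi*(2.531e+18)^2) = 2.785e-09

2.785e-09 W/m^2


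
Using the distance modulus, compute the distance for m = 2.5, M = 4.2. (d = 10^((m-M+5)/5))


d = 10^((m - M + 5)/5) = 10^((2.5 - 4.2 + 5)/5) = 4.5709

4.5709 pc


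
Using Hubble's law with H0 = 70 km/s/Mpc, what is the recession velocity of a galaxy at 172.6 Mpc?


v = H0 * d = 70 * 172.6 = 12082.0

12082.0 km/s


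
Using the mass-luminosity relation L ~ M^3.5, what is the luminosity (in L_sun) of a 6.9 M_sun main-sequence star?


L/L_sun = (M/M_sun)^3.5 = 6.9^3.5 = 862.9225

862.9225 L_sun


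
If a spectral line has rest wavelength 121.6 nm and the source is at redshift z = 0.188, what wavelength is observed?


lam_obs = lam_emit * (1 + z) = 121.6 * (1 + 0.188) = 144.4608

144.4608 nm


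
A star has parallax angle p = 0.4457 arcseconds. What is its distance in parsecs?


d = 1/p = 1/0.4457 = 2.2437

2.2437 pc


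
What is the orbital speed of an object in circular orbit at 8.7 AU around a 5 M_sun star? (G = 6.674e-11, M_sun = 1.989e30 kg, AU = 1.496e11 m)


v = sqrt(GM/r) = sqrt(6.674e-11 * 9.945e+30 / 1.302e+12) = 22582.3988

22582.3988 m/s


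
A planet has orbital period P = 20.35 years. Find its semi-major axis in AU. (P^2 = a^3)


a = P^(2/3) = 20.35^(2/3) = 7.4538

7.4538 AU


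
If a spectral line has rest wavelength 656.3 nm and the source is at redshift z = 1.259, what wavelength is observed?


lam_obs = lam_emit * (1 + z) = 656.3 * (1 + 1.259) = 1482.5817

1482.5817 nm


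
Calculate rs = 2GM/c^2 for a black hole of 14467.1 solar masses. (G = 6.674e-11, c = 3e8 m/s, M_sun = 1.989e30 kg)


M = 14467.1 * 1.989e30 kg = 2.87750619e+34 kg. rs = 2GM/c^2 = 2 * 6.674e-11 * 2.87750619e+34 / (3e8)^2 = 4.268e+07

4.268e+07 m


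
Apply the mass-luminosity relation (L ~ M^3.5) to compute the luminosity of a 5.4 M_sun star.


L/L_sun = (M/M_sun)^3.5 = 5.4^3.5 = 365.9133

365.9133 L_sun


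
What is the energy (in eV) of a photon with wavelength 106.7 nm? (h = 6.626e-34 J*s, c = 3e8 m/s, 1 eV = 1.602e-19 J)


E = hc/lambda = 6.626e-34 * 3e8 / 1.067e-07 = 1.863e-18 J = 11.6291 eV

11.6291 eV


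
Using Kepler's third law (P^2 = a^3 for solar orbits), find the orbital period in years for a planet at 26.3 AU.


P = a^(3/2) = 26.3^1.5 = 134.8757

134.8757 years


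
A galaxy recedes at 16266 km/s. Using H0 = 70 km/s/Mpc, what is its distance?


d = v / H0 = 16266 / 70 = 232.3714

232.3714 Mpc


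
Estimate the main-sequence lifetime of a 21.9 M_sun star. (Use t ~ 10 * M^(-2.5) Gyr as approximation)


t = 10 * M^(-2.5) = 10 * 21.9^(-2.5) = 0.0045

0.0045 Gyr


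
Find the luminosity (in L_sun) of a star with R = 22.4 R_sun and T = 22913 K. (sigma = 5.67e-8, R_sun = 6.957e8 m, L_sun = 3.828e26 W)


R = 22.4 * 6.957e8 m = 1.558368e+10 m. L = 4*pi*R^2*sigma*T^4 = 4*pi*(1.558368e+10)^2 * 5.67e-8 * 22913^4 = 4.769367486e+31 W. L/L_sun = 4.769367486e+31 / 3.828e26 = 124591.6271

124591.6271 L_sun


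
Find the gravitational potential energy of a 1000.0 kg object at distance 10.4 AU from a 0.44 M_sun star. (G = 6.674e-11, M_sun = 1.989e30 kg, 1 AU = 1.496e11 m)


M = 0.44 * 1.989e30 kg = 8.7516e+29 kg; r = 10.4 AU * 1.496e11 m/AU = 1.55584e+12 m. U = -GM*m/r = -(6.674e-11 * 8.7516e+29 * 1000.0) / 1.55584e+12 = -3.754e+10

-3.754e+10 J


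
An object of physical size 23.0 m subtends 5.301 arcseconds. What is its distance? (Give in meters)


D = size / theta_rad, theta_rad = 5.301 * pi/(180*3600) = 2.570e-05, D = 894942.5662

894942.5662 m


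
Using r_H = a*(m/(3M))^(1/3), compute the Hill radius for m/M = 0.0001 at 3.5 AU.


r_H = a * (m/3M)^(1/3) = 3.5 * (0.0001/3)^(1/3) = 0.1126

0.1126 AU


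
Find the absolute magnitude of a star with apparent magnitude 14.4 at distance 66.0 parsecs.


M = m - 5*log10(d) + 5 = 14.4 - 5*log10(66.0) + 5 = 10.3023

10.3023


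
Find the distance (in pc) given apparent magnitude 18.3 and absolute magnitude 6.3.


d = 10^((m - M + 5)/5) = 10^((18.3 - 6.3 + 5)/5) = 2511.8864

2511.8864 pc


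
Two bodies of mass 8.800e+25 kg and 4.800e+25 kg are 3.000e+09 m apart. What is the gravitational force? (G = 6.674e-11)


F = G*m1*m2/r^2 = 6.674e-11 * 8.800e+25 * 4.800e+25 / (3.000e+09)^2 = 6.674e-11 * 4.224e+51 / 9.000e+18 = 3.132e+22

3.132e+22 N


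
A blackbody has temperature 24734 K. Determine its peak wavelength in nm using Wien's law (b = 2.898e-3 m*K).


lam_max = b / T = 2.898e-3 / 24734 = 1.172e-07 m = 117.1667 nm

117.1667 nm


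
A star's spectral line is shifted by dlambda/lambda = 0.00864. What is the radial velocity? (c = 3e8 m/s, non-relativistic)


v = (dlambda/lambda) * c = 0.00864 * 3e8 = 2.592e+06

2.592e+06 m/s


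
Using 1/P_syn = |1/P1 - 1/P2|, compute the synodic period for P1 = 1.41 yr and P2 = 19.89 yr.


1/P_syn = |1/P1 - 1/P2| = |1/1.41 - 1/19.89| => P_syn = 1.5176

1.5176 years


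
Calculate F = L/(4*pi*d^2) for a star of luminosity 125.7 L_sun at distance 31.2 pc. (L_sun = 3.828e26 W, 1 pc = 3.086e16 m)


F = L / (4*pi*d^2) = 4.812e+28 / (4*pi*(9.628e+17)^2) = 4.130e-09

4.130e-09 W/m^2


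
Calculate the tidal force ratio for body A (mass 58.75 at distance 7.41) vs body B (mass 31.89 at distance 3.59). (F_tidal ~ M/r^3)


Ratio = (M1/r1^3) / (M2/r2^3) = (58.75/7.41^3) / (31.89/3.59^3) = 0.2095

0.2095


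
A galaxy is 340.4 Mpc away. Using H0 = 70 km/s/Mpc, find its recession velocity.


v = H0 * d = 70 * 340.4 = 23828.0

23828.0 km/s


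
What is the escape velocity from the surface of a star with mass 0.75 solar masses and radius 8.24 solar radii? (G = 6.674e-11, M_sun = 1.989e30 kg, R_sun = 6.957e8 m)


M = 0.75 * 1.989e30 kg = 1.49175e+30 kg; R = 8.24 * 6.957e8 m = 5.732568e+09 m. v_esc = sqrt(2GM/R) = sqrt(2 * 6.674e-11 * 1.49175e+30 / 5.732568e+09) = 186372.3643

186372.3643 m/s


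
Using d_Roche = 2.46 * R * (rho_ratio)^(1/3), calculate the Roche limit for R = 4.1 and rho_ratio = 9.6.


d_Roche = 2.46 * 4.1 * 9.6^(1/3) = 21.4359

21.4359


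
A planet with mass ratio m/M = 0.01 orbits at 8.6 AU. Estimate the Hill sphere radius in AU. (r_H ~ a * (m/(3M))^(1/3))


r_H = a * (m/3M)^(1/3) = 8.6 * (0.01/3)^(1/3) = 1.2847

1.2847 AU


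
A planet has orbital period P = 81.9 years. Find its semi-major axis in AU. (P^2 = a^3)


a = P^(2/3) = 81.9^(2/3) = 18.8592

18.8592 AU


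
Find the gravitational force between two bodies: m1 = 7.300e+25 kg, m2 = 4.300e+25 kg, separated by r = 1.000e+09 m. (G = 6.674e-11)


F = G*m1*m2/r^2 = 6.674e-11 * 7.300e+25 * 4.300e+25 / (1.000e+09)^2 = 6.674e-11 * 3.139e+51 / 1.000e+18 = 2.095e+23

2.095e+23 N


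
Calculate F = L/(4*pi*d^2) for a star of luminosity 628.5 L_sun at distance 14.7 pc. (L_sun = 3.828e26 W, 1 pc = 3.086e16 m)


F = L / (4*pi*d^2) = 2.406e+29 / (4*pi*(4.536e+17)^2) = 9.303e-08

9.303e-08 W/m^2


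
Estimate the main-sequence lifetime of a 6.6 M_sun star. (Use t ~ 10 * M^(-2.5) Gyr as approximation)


t = 10 * M^(-2.5) = 10 * 6.6^(-2.5) = 0.0894

0.0894 Gyr


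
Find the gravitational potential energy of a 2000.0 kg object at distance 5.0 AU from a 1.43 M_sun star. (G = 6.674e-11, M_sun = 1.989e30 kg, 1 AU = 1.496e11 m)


M = 1.43 * 1.989e30 kg = 2.84427e+30 kg; r = 5.0 AU * 1.496e11 m/AU = 7.48e+11 m. U = -GM*m/r = -(6.674e-11 * 2.84427e+30 * 2000.0) / 7.48e+11 = -5.076e+11

-5.076e+11 J


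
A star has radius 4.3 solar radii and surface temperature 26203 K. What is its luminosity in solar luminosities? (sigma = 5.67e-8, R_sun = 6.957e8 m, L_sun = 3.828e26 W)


R = 4.3 * 6.957e8 m = 2.99151e+09 m. L = 4*pi*R^2*sigma*T^4 = 4*pi*(2.99151e+09)^2 * 5.67e-8 * 26203^4 = 3.005923393e+30 W. L/L_sun = 3.005923393e+30 / 3.828e26 = 7852.4645

7852.4645 L_sun


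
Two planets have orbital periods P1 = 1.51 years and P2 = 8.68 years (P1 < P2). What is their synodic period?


1/P_syn = |1/P1 - 1/P2| = |1/1.51 - 1/8.68| => P_syn = 1.828

1.828 years


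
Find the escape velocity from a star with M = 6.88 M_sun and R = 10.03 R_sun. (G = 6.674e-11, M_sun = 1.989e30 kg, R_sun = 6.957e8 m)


M = 6.88 * 1.989e30 kg = 1.368432e+31 kg; R = 10.03 * 6.957e8 m = 6.977871e+09 m. v_esc = sqrt(2GM/R) = sqrt(2 * 6.674e-11 * 1.368432e+31 / 6.977871e+09) = 511632.6384

511632.6384 m/s


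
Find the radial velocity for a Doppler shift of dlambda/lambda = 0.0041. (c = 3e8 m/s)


v = (dlambda/lambda) * c = 0.0041 * 3e8 = 1.230e+06

1.230e+06 m/s


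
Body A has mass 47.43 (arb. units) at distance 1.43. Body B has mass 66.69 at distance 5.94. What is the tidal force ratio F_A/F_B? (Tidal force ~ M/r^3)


Ratio = (M1/r1^3) / (M2/r2^3) = (47.43/1.43^3) / (66.69/5.94^3) = 50.9734

50.9734


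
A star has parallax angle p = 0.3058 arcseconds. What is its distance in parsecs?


d = 1/p = 1/0.3058 = 3.2701

3.2701 pc


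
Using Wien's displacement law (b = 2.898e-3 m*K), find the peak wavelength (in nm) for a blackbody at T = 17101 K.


lam_max = b / T = 2.898e-3 / 17101 = 1.695e-07 m = 169.4638 nm

169.4638 nm


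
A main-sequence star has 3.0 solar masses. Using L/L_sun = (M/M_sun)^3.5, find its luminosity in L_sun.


L/L_sun = (M/M_sun)^3.5 = 3.0^3.5 = 46.7654

46.7654 L_sun


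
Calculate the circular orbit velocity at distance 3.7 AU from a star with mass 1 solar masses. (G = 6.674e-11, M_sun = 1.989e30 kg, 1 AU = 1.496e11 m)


v = sqrt(GM/r) = sqrt(6.674e-11 * 1.989e+30 / 5.535e+11) = 15486.1633

15486.1633 m/s


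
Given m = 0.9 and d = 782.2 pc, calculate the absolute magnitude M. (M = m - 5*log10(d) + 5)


M = m - 5*log10(d) + 5 = 0.9 - 5*log10(782.2) + 5 = -8.5666

-8.5666


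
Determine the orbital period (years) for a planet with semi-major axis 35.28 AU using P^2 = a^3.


P = a^(3/2) = 35.28^1.5 = 209.5525

209.5525 years


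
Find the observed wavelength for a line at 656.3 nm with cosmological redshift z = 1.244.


lam_obs = lam_emit * (1 + z) = 656.3 * (1 + 1.244) = 1472.7372

1472.7372 nm


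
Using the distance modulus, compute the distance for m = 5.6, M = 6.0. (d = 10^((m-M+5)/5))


d = 10^((m - M + 5)/5) = 10^((5.6 - 6.0 + 5)/5) = 8.3176

8.3176 pc


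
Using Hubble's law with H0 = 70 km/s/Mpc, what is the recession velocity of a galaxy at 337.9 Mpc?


v = H0 * d = 70 * 337.9 = 23653.0

23653.0 km/s


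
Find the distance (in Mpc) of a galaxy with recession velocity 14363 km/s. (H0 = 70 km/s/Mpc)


d = v / H0 = 14363 / 70 = 205.1857

205.1857 Mpc


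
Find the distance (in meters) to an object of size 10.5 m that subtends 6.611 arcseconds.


D = size / theta_rad, theta_rad = 6.611 * pi/(180*3600) = 3.205e-05, D = 327602.5511

327602.5511 m


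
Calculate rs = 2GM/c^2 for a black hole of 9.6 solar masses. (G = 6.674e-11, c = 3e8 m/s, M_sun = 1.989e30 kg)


M = 9.6 * 1.989e30 kg = 1.90944e+31 kg. rs = 2GM/c^2 = 2 * 6.674e-11 * 1.90944e+31 / (3e8)^2 = 28319.1168

28319.1168 m


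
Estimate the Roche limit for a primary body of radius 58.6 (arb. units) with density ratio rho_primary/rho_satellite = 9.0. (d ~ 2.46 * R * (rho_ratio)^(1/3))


d_Roche = 2.46 * 58.6 * 9.0^(1/3) = 299.8566

299.8566


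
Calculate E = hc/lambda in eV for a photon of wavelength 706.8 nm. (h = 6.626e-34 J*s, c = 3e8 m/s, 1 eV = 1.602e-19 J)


E = hc/lambda = 6.626e-34 * 3e8 / 7.068e-07 = 2.812e-19 J = 1.7556 eV

1.7556 eV


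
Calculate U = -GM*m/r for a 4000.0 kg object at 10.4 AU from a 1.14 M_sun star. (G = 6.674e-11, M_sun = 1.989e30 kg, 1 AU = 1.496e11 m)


M = 1.14 * 1.989e30 kg = 2.26746e+30 kg; r = 10.4 AU * 1.496e11 m/AU = 1.55584e+12 m. U = -GM*m/r = -(6.674e-11 * 2.26746e+30 * 4000.0) / 1.55584e+12 = -3.891e+11

-3.891e+11 J


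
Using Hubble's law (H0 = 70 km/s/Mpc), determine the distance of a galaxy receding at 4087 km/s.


d = v / H0 = 4087 / 70 = 58.3857

58.3857 Mpc


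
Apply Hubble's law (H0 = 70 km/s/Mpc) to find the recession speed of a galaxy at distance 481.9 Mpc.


v = H0 * d = 70 * 481.9 = 33733.0

33733.0 km/s


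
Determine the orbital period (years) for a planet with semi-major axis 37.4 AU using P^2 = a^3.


P = a^(3/2) = 37.4^1.5 = 228.7217

228.7217 years


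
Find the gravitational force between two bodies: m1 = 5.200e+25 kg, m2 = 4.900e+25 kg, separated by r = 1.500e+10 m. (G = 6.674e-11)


F = G*m1*m2/r^2 = 6.674e-11 * 5.200e+25 * 4.900e+25 / (1.500e+10)^2 = 6.674e-11 * 2.548e+51 / 2.250e+20 = 7.558e+20

7.558e+20 N
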